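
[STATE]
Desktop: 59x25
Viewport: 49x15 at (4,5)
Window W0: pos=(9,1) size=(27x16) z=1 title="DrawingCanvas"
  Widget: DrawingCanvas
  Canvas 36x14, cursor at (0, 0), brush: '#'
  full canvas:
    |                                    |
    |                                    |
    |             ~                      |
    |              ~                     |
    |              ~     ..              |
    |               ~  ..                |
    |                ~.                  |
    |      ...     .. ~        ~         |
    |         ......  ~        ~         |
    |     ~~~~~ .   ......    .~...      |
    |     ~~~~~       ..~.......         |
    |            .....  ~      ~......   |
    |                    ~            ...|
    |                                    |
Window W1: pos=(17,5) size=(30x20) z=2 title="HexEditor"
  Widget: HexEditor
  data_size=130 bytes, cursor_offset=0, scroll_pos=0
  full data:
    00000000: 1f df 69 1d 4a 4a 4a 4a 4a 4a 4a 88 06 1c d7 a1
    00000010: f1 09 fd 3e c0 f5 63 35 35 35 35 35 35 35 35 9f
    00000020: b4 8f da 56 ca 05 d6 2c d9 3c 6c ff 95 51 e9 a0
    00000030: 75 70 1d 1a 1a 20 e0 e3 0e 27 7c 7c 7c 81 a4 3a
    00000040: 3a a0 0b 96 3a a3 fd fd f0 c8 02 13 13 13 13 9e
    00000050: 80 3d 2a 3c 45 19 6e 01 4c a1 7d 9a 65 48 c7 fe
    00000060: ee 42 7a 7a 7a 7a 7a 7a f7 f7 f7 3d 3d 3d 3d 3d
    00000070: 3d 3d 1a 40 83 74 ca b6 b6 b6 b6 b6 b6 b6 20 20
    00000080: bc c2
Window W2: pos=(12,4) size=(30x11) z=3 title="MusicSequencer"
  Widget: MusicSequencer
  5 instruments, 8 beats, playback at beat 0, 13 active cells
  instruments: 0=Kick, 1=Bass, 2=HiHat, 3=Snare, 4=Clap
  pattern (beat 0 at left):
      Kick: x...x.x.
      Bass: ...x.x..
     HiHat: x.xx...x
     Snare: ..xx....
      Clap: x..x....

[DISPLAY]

     ┃  ┃ MusicSequencer             ┃━━━━┓      
     ┃  ┠────────────────────────────┨    ┃      
     ┃  ┃      ▼1234567              ┃────┨      
     ┃  ┃  Kick█···█·█·              ┃ 4a ┃      
     ┃  ┃  Bass···█·█··              ┃ f5 ┃      
     ┃  ┃ HiHat█·██···█              ┃ 05 ┃      
     ┃  ┃ Snare··██····              ┃ 20 ┃      
     ┃  ┃  Clap█··█····              ┃ a3 ┃      
     ┃  ┃                            ┃ 19 ┃      
     ┃  ┗━━━━━━━━━━━━━━━━━━━━━━━━━━━━┛ 7a ┃      
     ┃       ┃00000070  3d 3d 1a 40 83 74 ┃      
     ┗━━━━━━━┃00000080  bc c2             ┃      
             ┃                            ┃      
             ┃                            ┃      
             ┃                            ┃      


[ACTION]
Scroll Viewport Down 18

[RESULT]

     ┃  ┃ HiHat█·██···█              ┃ 05 ┃      
     ┃  ┃ Snare··██····              ┃ 20 ┃      
     ┃  ┃  Clap█··█····              ┃ a3 ┃      
     ┃  ┃                            ┃ 19 ┃      
     ┃  ┗━━━━━━━━━━━━━━━━━━━━━━━━━━━━┛ 7a ┃      
     ┃       ┃00000070  3d 3d 1a 40 83 74 ┃      
     ┗━━━━━━━┃00000080  bc c2             ┃      
             ┃                            ┃      
             ┃                            ┃      
             ┃                            ┃      
             ┃                            ┃      
             ┃                            ┃      
             ┃                            ┃      
             ┃                            ┃      
             ┗━━━━━━━━━━━━━━━━━━━━━━━━━━━━┛      


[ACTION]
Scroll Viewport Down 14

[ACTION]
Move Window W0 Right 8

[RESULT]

        ┃ HiHat█·██···█              ┃ 05 ┃      
        ┃ Snare··██····              ┃ 20 ┃      
        ┃  Clap█··█····              ┃ a3 ┃      
        ┃                            ┃ 19 ┃      
        ┗━━━━━━━━━━━━━━━━━━━━━━━━━━━━┛ 7a ┃      
             ┃00000070  3d 3d 1a 40 83 74 ┃      
             ┃00000080  bc c2             ┃      
             ┃                            ┃      
             ┃                            ┃      
             ┃                            ┃      
             ┃                            ┃      
             ┃                            ┃      
             ┃                            ┃      
             ┃                            ┃      
             ┗━━━━━━━━━━━━━━━━━━━━━━━━━━━━┛      


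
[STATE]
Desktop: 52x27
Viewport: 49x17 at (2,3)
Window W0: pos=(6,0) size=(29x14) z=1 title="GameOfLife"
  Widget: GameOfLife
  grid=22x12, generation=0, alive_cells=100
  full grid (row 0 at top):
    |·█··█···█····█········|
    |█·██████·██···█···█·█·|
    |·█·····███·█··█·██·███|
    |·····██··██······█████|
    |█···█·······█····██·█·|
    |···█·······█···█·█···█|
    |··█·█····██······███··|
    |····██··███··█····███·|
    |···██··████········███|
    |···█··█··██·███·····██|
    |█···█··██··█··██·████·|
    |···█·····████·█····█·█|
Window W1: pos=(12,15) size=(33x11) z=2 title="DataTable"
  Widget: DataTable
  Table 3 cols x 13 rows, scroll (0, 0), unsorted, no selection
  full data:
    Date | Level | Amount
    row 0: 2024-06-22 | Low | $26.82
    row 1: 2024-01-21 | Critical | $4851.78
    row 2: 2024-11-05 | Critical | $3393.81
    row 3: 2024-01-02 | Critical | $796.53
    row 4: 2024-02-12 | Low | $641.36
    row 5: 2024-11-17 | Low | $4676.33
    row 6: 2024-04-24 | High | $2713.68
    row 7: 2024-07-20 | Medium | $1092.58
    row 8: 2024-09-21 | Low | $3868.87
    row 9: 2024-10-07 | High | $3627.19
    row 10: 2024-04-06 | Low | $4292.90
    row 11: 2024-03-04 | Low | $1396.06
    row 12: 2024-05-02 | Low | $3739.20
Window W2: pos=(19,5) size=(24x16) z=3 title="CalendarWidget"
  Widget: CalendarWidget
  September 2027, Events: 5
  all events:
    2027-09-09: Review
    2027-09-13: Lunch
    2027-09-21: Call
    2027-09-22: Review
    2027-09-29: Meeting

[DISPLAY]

    ┃Gen: 0                     ┃                
    ┃█·██████·██···█···█·█·     ┃                
    ┃·█·····███·█┏━━━━━━━━━━━━━━━━━━━━━━┓        
    ┃·····██··██·┃ CalendarWidget       ┃        
    ┃█···█·······┠──────────────────────┨        
    ┃···█·······█┃    September 2027    ┃        
    ┃··█·█····██·┃Mo Tu We Th Fr Sa Su  ┃        
    ┃····██··███·┃       1  2  3  4  5  ┃        
    ┃···██··████·┃ 6  7  8  9* 10 11 12 ┃        
    ┃···█··█··██·┃13* 14 15 16 17 18 19 ┃        
    ┗━━━━━━━━━━━━┃20 21* 22* 23 24 25 26┃        
                 ┃27 28 29* 30          ┃        
          ┏━━━━━━┃                      ┃━┓      
          ┃ DataT┃                      ┃ ┃      
          ┠──────┃                      ┃─┨      
          ┃Date  ┃                      ┃ ┃      
          ┃──────┃                      ┃ ┃      


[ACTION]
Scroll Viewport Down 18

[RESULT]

    ┃····██··███·┃       1  2  3  4  5  ┃        
    ┃···██··████·┃ 6  7  8  9* 10 11 12 ┃        
    ┃···█··█··██·┃13* 14 15 16 17 18 19 ┃        
    ┗━━━━━━━━━━━━┃20 21* 22* 23 24 25 26┃        
                 ┃27 28 29* 30          ┃        
          ┏━━━━━━┃                      ┃━┓      
          ┃ DataT┃                      ┃ ┃      
          ┠──────┃                      ┃─┨      
          ┃Date  ┃                      ┃ ┃      
          ┃──────┃                      ┃ ┃      
          ┃2024-0┗━━━━━━━━━━━━━━━━━━━━━━┛ ┃      
          ┃2024-01-21│Critical│$4851.78   ┃      
          ┃2024-11-05│Critical│$3393.81   ┃      
          ┃2024-01-02│Critical│$796.53    ┃      
          ┃2024-02-12│Low     │$641.36    ┃      
          ┗━━━━━━━━━━━━━━━━━━━━━━━━━━━━━━━┛      
                                                 


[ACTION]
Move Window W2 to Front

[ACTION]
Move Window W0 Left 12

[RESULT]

···██··███··█····┃       1  2  3  4  5  ┃        
··██··████·······┃ 6  7  8  9* 10 11 12 ┃        
··█··█··██·███···┃13* 14 15 16 17 18 19 ┃        
━━━━━━━━━━━━━━━━━┃20 21* 22* 23 24 25 26┃        
                 ┃27 28 29* 30          ┃        
          ┏━━━━━━┃                      ┃━┓      
          ┃ DataT┃                      ┃ ┃      
          ┠──────┃                      ┃─┨      
          ┃Date  ┃                      ┃ ┃      
          ┃──────┃                      ┃ ┃      
          ┃2024-0┗━━━━━━━━━━━━━━━━━━━━━━┛ ┃      
          ┃2024-01-21│Critical│$4851.78   ┃      
          ┃2024-11-05│Critical│$3393.81   ┃      
          ┃2024-01-02│Critical│$796.53    ┃      
          ┃2024-02-12│Low     │$641.36    ┃      
          ┗━━━━━━━━━━━━━━━━━━━━━━━━━━━━━━━┛      
                                                 


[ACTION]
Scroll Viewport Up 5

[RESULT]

█·····███·█··█·██┏━━━━━━━━━━━━━━━━━━━━━━┓        
····██··██······█┃ CalendarWidget       ┃        
···█·······█····█┠──────────────────────┨        
··█·······█···█·█┃    September 2027    ┃        
·█·█····██······█┃Mo Tu We Th Fr Sa Su  ┃        
···██··███··█····┃       1  2  3  4  5  ┃        
··██··████·······┃ 6  7  8  9* 10 11 12 ┃        
··█··█··██·███···┃13* 14 15 16 17 18 19 ┃        
━━━━━━━━━━━━━━━━━┃20 21* 22* 23 24 25 26┃        
                 ┃27 28 29* 30          ┃        
          ┏━━━━━━┃                      ┃━┓      
          ┃ DataT┃                      ┃ ┃      
          ┠──────┃                      ┃─┨      
          ┃Date  ┃                      ┃ ┃      
          ┃──────┃                      ┃ ┃      
          ┃2024-0┗━━━━━━━━━━━━━━━━━━━━━━┛ ┃      
          ┃2024-01-21│Critical│$4851.78   ┃      


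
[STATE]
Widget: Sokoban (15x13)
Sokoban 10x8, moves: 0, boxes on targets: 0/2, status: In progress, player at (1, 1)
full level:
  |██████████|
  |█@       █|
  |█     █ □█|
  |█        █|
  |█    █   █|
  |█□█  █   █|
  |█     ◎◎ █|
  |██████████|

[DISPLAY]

██████████     
█@       █     
█     █ □█     
█        █     
█    █   █     
█□█  █   █     
█     ◎◎ █     
██████████     
Moves: 0  0/2  
               
               
               
               


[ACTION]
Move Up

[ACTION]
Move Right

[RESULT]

██████████     
█ @      █     
█     █ □█     
█        █     
█    █   █     
█□█  █   █     
█     ◎◎ █     
██████████     
Moves: 1  0/2  
               
               
               
               


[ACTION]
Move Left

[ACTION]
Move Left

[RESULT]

██████████     
█@       █     
█     █ □█     
█        █     
█    █   █     
█□█  █   █     
█     ◎◎ █     
██████████     
Moves: 2  0/2  
               
               
               
               


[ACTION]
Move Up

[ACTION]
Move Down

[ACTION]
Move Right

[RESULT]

██████████     
█        █     
█ @   █ □█     
█        █     
█    █   █     
█□█  █   █     
█     ◎◎ █     
██████████     
Moves: 4  0/2  
               
               
               
               


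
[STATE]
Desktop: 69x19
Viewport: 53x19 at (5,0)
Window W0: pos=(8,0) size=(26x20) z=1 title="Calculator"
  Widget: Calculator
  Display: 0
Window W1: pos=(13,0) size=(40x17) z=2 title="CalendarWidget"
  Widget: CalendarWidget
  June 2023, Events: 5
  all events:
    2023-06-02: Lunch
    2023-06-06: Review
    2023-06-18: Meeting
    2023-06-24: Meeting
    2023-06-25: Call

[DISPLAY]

   ┏━━━━┏━━━━━━━━━━━━━━━━━━━━━━━━━━━━━━━━━━━━━━┓     
   ┃ Cal┃ CalendarWidget                       ┃     
   ┠────┠──────────────────────────────────────┨     
   ┃    ┃              June 2023               ┃     
   ┃┌───┃Mo Tu We Th Fr Sa Su                  ┃     
   ┃│ 7 ┃          1  2*  3  4                 ┃     
   ┃├───┃ 5  6*  7  8  9 10 11                 ┃     
   ┃│ 4 ┃12 13 14 15 16 17 18*                 ┃     
   ┃├───┃19 20 21 22 23 24* 25*                ┃     
   ┃│ 1 ┃26 27 28 29 30                        ┃     
   ┃├───┃                                      ┃     
   ┃│ 0 ┃                                      ┃     
   ┃├───┃                                      ┃     
   ┃│ C ┃                                      ┃     
   ┃└───┃                                      ┃     
   ┃    ┃                                      ┃     
   ┃    ┗━━━━━━━━━━━━━━━━━━━━━━━━━━━━━━━━━━━━━━┛     
   ┃                        ┃                        
   ┃                        ┃                        


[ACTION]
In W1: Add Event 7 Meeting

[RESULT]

   ┏━━━━┏━━━━━━━━━━━━━━━━━━━━━━━━━━━━━━━━━━━━━━┓     
   ┃ Cal┃ CalendarWidget                       ┃     
   ┠────┠──────────────────────────────────────┨     
   ┃    ┃              June 2023               ┃     
   ┃┌───┃Mo Tu We Th Fr Sa Su                  ┃     
   ┃│ 7 ┃          1  2*  3  4                 ┃     
   ┃├───┃ 5  6*  7*  8  9 10 11                ┃     
   ┃│ 4 ┃12 13 14 15 16 17 18*                 ┃     
   ┃├───┃19 20 21 22 23 24* 25*                ┃     
   ┃│ 1 ┃26 27 28 29 30                        ┃     
   ┃├───┃                                      ┃     
   ┃│ 0 ┃                                      ┃     
   ┃├───┃                                      ┃     
   ┃│ C ┃                                      ┃     
   ┃└───┃                                      ┃     
   ┃    ┃                                      ┃     
   ┃    ┗━━━━━━━━━━━━━━━━━━━━━━━━━━━━━━━━━━━━━━┛     
   ┃                        ┃                        
   ┃                        ┃                        


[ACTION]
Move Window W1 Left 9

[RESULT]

━━━━━━━━━━━━━━━━━━━━━━━━━━━━━━━━━━━━━━┓              
 CalendarWidget                       ┃              
──────────────────────────────────────┨              
              June 2023               ┃              
Mo Tu We Th Fr Sa Su                  ┃              
          1  2*  3  4                 ┃              
 5  6*  7*  8  9 10 11                ┃              
12 13 14 15 16 17 18*                 ┃              
19 20 21 22 23 24* 25*                ┃              
26 27 28 29 30                        ┃              
                                      ┃              
                                      ┃              
                                      ┃              
                                      ┃              
                                      ┃              
                                      ┃              
━━━━━━━━━━━━━━━━━━━━━━━━━━━━━━━━━━━━━━┛              
   ┃                        ┃                        
   ┃                        ┃                        


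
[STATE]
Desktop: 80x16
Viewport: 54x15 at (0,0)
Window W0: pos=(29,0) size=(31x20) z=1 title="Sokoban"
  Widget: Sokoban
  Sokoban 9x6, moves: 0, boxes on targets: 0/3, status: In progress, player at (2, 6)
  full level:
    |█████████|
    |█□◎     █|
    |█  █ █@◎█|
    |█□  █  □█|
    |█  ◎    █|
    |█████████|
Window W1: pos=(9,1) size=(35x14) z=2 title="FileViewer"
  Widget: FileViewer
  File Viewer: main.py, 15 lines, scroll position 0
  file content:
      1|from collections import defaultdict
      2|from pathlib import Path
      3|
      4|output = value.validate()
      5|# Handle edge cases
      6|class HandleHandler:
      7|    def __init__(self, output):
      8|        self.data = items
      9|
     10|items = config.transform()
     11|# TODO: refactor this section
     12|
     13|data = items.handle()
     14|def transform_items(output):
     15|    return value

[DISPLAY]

                             ┏━━━━━━━━━━━━━━━━━━━━━━━━
         ┏━━━━━━━━━━━━━━━━━━━━━━━━━━━━━━━━━┓          
         ┃ FileViewer                      ┃──────────
         ┠─────────────────────────────────┨          
         ┃from collections import defaultd▲┃          
         ┃from pathlib import Path        █┃          
         ┃                                ░┃          
         ┃output = value.validate()       ░┃          
         ┃# Handle edge cases             ░┃          
         ┃class HandleHandler:            ░┃          
         ┃    def __init__(self, output): ░┃          
         ┃        self.data = items       ░┃          
         ┃                                ░┃          
         ┃items = config.transform()      ▼┃          
         ┗━━━━━━━━━━━━━━━━━━━━━━━━━━━━━━━━━┛          


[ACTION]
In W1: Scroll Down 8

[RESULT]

                             ┏━━━━━━━━━━━━━━━━━━━━━━━━
         ┏━━━━━━━━━━━━━━━━━━━━━━━━━━━━━━━━━┓          
         ┃ FileViewer                      ┃──────────
         ┠─────────────────────────────────┨          
         ┃class HandleHandler:            ▲┃          
         ┃    def __init__(self, output): ░┃          
         ┃        self.data = items       ░┃          
         ┃                                ░┃          
         ┃items = config.transform()      ░┃          
         ┃# TODO: refactor this section   ░┃          
         ┃                                ░┃          
         ┃data = items.handle()           ░┃          
         ┃def transform_items(output):    █┃          
         ┃    return value                ▼┃          
         ┗━━━━━━━━━━━━━━━━━━━━━━━━━━━━━━━━━┛          


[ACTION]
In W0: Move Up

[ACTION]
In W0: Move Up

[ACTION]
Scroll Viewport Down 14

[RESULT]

         ┏━━━━━━━━━━━━━━━━━━━━━━━━━━━━━━━━━┓          
         ┃ FileViewer                      ┃──────────
         ┠─────────────────────────────────┨          
         ┃class HandleHandler:            ▲┃          
         ┃    def __init__(self, output): ░┃          
         ┃        self.data = items       ░┃          
         ┃                                ░┃          
         ┃items = config.transform()      ░┃          
         ┃# TODO: refactor this section   ░┃          
         ┃                                ░┃          
         ┃data = items.handle()           ░┃          
         ┃def transform_items(output):    █┃          
         ┃    return value                ▼┃          
         ┗━━━━━━━━━━━━━━━━━━━━━━━━━━━━━━━━━┛          
                             ┃                        


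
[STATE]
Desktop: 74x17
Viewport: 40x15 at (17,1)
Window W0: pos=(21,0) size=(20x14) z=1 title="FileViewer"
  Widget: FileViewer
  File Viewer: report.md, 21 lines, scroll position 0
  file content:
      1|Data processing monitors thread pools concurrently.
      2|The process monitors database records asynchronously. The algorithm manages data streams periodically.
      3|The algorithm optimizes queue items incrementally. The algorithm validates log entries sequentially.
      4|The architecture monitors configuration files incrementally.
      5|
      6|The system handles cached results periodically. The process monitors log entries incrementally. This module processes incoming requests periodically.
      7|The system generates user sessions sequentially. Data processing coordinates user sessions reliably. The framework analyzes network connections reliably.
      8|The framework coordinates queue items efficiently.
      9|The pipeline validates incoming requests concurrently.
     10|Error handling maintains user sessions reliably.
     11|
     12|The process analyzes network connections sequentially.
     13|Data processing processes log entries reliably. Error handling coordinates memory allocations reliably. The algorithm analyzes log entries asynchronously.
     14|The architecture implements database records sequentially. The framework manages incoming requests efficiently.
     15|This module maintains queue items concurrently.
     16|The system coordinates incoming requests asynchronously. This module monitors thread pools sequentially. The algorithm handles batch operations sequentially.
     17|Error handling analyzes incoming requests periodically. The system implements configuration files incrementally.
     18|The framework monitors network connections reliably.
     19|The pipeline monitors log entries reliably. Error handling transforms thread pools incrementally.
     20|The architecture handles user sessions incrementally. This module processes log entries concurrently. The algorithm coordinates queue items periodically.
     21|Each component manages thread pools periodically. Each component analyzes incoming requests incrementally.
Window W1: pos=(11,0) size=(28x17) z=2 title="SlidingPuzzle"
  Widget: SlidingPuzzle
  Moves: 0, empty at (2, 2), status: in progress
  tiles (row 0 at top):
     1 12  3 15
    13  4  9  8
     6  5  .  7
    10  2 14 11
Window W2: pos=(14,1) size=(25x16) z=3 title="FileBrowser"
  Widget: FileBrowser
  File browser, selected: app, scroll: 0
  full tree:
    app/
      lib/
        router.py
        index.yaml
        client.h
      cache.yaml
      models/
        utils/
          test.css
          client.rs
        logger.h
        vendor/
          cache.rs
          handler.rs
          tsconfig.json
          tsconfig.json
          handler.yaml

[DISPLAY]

━━━━━━━━━━━━━━━━━━━━━┓ ┃                
ileBrowser           ┃─┨                
─────────────────────┨▲┃                
[-] app/             ┃█┃                
  [+] lib/           ┃░┃                
  cache.yaml         ┃░┃                
  [+] models/        ┃░┃                
                     ┃░┃                
                     ┃░┃                
                     ┃░┃                
                     ┃░┃                
                     ┃▼┃                
                     ┃━┛                
                     ┃                  
                     ┃                  


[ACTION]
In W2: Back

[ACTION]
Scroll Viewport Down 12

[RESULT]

ileBrowser           ┃─┨                
─────────────────────┨▲┃                
[-] app/             ┃█┃                
  [+] lib/           ┃░┃                
  cache.yaml         ┃░┃                
  [+] models/        ┃░┃                
                     ┃░┃                
                     ┃░┃                
                     ┃░┃                
                     ┃░┃                
                     ┃▼┃                
                     ┃━┛                
                     ┃                  
                     ┃                  
━━━━━━━━━━━━━━━━━━━━━┛                  


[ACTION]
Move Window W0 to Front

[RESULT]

ileB┠──────────────────┨                
────┃Data processing m▲┃                
[-] ┃The process monit█┃                
  [+┃The algorithm opt░┃                
  ca┃The architecture ░┃                
  [+┃                 ░┃                
    ┃The system handle░┃                
    ┃The system genera░┃                
    ┃The framework coo░┃                
    ┃The pipeline vali░┃                
    ┃Error handling ma▼┃                
    ┗━━━━━━━━━━━━━━━━━━┛                
                     ┃                  
                     ┃                  
━━━━━━━━━━━━━━━━━━━━━┛                  


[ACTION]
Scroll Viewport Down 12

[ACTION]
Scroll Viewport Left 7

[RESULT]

 ┠──┃ FileB┠──────────────────┨         
 ┃┌─┠──────┃Data processing m▲┃         
 ┃│ ┃> [-] ┃The process monit█┃         
 ┃├─┃    [+┃The algorithm opt░┃         
 ┃│ ┃    ca┃The architecture ░┃         
 ┃├─┃    [+┃                 ░┃         
 ┃│ ┃      ┃The system handle░┃         
 ┃├─┃      ┃The system genera░┃         
 ┃│ ┃      ┃The framework coo░┃         
 ┃└─┃      ┃The pipeline vali░┃         
 ┃Mo┃      ┃Error handling ma▼┃         
 ┃  ┃      ┗━━━━━━━━━━━━━━━━━━┛         
 ┃  ┃                       ┃           
 ┃  ┃                       ┃           
 ┗━━┗━━━━━━━━━━━━━━━━━━━━━━━┛           


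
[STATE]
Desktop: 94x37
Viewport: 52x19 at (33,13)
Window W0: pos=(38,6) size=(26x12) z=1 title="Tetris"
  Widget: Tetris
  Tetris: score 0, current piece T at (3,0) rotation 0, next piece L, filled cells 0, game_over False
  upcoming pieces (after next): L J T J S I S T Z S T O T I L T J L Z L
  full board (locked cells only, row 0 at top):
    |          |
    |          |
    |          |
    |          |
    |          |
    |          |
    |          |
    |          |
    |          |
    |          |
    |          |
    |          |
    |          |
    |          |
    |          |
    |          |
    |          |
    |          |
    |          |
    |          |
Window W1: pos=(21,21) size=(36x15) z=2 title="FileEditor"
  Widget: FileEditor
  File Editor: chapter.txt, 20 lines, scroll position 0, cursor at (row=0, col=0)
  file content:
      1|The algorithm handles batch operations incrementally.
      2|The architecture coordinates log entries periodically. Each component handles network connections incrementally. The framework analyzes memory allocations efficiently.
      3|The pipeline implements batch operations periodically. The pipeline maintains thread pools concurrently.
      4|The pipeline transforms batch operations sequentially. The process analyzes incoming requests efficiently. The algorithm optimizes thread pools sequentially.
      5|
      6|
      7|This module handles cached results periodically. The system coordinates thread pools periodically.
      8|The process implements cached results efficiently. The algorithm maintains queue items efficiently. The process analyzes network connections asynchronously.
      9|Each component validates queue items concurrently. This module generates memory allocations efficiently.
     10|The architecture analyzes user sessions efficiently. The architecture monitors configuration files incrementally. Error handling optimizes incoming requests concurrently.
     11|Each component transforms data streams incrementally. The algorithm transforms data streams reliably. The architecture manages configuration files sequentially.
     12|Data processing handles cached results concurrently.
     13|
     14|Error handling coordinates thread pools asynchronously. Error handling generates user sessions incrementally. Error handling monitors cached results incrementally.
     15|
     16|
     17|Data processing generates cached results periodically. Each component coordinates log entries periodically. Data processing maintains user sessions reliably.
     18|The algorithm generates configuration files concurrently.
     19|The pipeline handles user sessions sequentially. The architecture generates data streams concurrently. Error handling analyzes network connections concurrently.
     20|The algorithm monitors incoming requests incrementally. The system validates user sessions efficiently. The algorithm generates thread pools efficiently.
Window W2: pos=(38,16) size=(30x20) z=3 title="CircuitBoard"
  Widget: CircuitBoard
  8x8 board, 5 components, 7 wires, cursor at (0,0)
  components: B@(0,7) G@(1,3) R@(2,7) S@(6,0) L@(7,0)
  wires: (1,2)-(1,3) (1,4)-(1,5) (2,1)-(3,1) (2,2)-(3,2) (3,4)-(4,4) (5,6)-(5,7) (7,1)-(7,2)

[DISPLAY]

     ┃          │             ┃                     
     ┃          │             ┃                     
     ┃          │Score:       ┃                     
     ┏━━━━━━━━━━━━━━━━━━━━━━━━━━━━┓                 
     ┃ CircuitBoard               ┃                 
     ┠────────────────────────────┨                 
     ┃   0 1 2 3 4 5 6 7          ┃                 
     ┃0  [.]                      ┃                 
━━━━━┃                            ┃                 
     ┃1           · ─ G   · ─ ·   ┃                 
─────┃                            ┃                 
hm ha┃2       ·   ·               ┃                 
cture┃        │   │               ┃                 
e imp┃3       ·   ·       ·       ┃                 
e tra┃                    │       ┃                 
     ┃4                   ·       ┃                 
     ┃                            ┃                 
 hand┃5                           ┃                 
 impl┃                            ┃                 


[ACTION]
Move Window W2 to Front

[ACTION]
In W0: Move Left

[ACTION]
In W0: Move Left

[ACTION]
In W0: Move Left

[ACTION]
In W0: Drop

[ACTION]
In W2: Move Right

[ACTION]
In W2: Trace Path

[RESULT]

     ┃          │             ┃                     
     ┃          │             ┃                     
     ┃          │Score:       ┃                     
     ┏━━━━━━━━━━━━━━━━━━━━━━━━━━━━┓                 
     ┃ CircuitBoard               ┃                 
     ┠────────────────────────────┨                 
     ┃   0 1 2 3 4 5 6 7          ┃                 
     ┃0      [.]                  ┃                 
━━━━━┃                            ┃                 
     ┃1           · ─ G   · ─ ·   ┃                 
─────┃                            ┃                 
hm ha┃2       ·   ·               ┃                 
cture┃        │   │               ┃                 
e imp┃3       ·   ·       ·       ┃                 
e tra┃                    │       ┃                 
     ┃4                   ·       ┃                 
     ┃                            ┃                 
 hand┃5                           ┃                 
 impl┃                            ┃                 


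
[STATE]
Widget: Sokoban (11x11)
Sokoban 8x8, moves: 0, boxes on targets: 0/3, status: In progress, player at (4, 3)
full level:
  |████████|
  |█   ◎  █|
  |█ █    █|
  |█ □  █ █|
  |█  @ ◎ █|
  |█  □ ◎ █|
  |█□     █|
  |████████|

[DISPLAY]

████████   
█   ◎  █   
█ █    █   
█ □  █ █   
█  @ ◎ █   
█  □ ◎ █   
█□     █   
████████   
Moves: 0  0
           
           


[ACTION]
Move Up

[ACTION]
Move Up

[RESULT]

████████   
█   ◎  █   
█ █@   █   
█ □  █ █   
█    ◎ █   
█  □ ◎ █   
█□     █   
████████   
Moves: 2  0
           
           


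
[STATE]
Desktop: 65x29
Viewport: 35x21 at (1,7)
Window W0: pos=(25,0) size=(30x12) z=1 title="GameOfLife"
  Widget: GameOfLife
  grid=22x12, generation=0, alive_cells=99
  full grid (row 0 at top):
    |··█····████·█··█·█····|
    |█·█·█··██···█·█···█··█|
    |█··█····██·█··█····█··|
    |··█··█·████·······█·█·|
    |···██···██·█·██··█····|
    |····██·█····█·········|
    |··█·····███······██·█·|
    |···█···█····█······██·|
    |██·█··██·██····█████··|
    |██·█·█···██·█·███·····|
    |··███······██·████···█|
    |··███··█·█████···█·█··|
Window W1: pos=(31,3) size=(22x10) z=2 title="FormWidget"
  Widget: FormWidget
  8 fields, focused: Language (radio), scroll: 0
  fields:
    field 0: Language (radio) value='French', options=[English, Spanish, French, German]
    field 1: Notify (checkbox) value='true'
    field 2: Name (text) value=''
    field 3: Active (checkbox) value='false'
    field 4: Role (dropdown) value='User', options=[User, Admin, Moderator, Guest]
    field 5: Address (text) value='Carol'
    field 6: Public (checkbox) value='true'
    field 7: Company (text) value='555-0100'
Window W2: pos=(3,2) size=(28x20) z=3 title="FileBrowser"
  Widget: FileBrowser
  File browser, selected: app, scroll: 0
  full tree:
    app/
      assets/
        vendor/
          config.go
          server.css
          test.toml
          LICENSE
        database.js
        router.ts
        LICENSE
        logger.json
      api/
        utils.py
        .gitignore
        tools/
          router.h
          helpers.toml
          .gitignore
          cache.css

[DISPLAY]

  ┃    [+] api/              ┃┃  No
  ┃                          ┃┃  Na
  ┃                          ┃┃  Ac
  ┃                          ┃┃  Ro
  ┃                          ┃┃  Ad
  ┃                          ┃┗━━━━
  ┃                          ┃     
  ┃                          ┃     
  ┃                          ┃     
  ┃                          ┃     
  ┃                          ┃     
  ┃                          ┃     
  ┃                          ┃     
  ┃                          ┃     
  ┗━━━━━━━━━━━━━━━━━━━━━━━━━━┛     
                                   
                                   
                                   
                                   
                                   
                                   


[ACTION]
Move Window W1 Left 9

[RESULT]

  ┃    [+] api/              ┃:    
  ┃                          ┃     
  ┃                          ┃:    
  ┃                          ┃     
  ┃                          ┃s:   
  ┃                          ┃━━━━━
  ┃                          ┃     
  ┃                          ┃     
  ┃                          ┃     
  ┃                          ┃     
  ┃                          ┃     
  ┃                          ┃     
  ┃                          ┃     
  ┃                          ┃     
  ┗━━━━━━━━━━━━━━━━━━━━━━━━━━┛     
                                   
                                   
                                   
                                   
                                   
                                   


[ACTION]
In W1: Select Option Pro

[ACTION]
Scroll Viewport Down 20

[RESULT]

  ┃                          ┃     
  ┃                          ┃:    
  ┃                          ┃     
  ┃                          ┃s:   
  ┃                          ┃━━━━━
  ┃                          ┃     
  ┃                          ┃     
  ┃                          ┃     
  ┃                          ┃     
  ┃                          ┃     
  ┃                          ┃     
  ┃                          ┃     
  ┃                          ┃     
  ┗━━━━━━━━━━━━━━━━━━━━━━━━━━┛     
                                   
                                   
                                   
                                   
                                   
                                   
                                   


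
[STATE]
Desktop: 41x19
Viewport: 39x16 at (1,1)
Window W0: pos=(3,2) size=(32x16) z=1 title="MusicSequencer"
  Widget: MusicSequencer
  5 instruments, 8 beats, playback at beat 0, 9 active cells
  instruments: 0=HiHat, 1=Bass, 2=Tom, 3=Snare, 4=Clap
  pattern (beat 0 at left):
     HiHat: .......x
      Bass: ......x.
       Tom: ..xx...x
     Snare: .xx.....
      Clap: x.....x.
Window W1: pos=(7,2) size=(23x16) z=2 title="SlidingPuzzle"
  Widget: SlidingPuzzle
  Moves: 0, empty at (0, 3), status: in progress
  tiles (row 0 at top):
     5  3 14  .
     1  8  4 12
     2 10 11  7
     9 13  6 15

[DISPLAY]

                                       
  ┏━━━┏━━━━━━━━━━━━━━━━━━━━━┓━━━━┓     
  ┃ Mu┃ SlidingPuzzle       ┃    ┃     
  ┠───┠─────────────────────┨────┨     
  ┃   ┃┌────┬────┬────┬────┐┃    ┃     
  ┃ Hi┃│  5 │  3 │ 14 │    │┃    ┃     
  ┃  B┃├────┼────┼────┼────┤┃    ┃     
  ┃   ┃│  1 │  8 │  4 │ 12 │┃    ┃     
  ┃ Sn┃├────┼────┼────┼────┤┃    ┃     
  ┃  C┃│  2 │ 10 │ 11 │  7 │┃    ┃     
  ┃   ┃├────┼────┼────┼────┤┃    ┃     
  ┃   ┃│  9 │ 13 │  6 │ 15 │┃    ┃     
  ┃   ┃└────┴────┴────┴────┘┃    ┃     
  ┃   ┃Moves: 0             ┃    ┃     
  ┃   ┃                     ┃    ┃     
  ┃   ┃                     ┃    ┃     


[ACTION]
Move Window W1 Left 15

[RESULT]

                                       
━━━━━━━━━━━━━━━━━━━━━┓━━━━━━━━━━━┓     
 SlidingPuzzle       ┃           ┃     
─────────────────────┨───────────┨     
┌────┬────┬────┬────┐┃           ┃     
│  5 │  3 │ 14 │    │┃           ┃     
├────┼────┼────┼────┤┃           ┃     
│  1 │  8 │  4 │ 12 │┃           ┃     
├────┼────┼────┼────┤┃           ┃     
│  2 │ 10 │ 11 │  7 │┃           ┃     
├────┼────┼────┼────┤┃           ┃     
│  9 │ 13 │  6 │ 15 │┃           ┃     
└────┴────┴────┴────┘┃           ┃     
Moves: 0             ┃           ┃     
                     ┃           ┃     
                     ┃           ┃     


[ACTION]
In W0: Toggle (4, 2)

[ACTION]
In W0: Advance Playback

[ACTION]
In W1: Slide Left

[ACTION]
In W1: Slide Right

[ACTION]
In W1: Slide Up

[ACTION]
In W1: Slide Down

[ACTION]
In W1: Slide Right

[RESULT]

                                       
━━━━━━━━━━━━━━━━━━━━━┓━━━━━━━━━━━┓     
 SlidingPuzzle       ┃           ┃     
─────────────────────┨───────────┨     
┌────┬────┬────┬────┐┃           ┃     
│  5 │    │  3 │ 14 │┃           ┃     
├────┼────┼────┼────┤┃           ┃     
│  1 │  8 │  4 │ 12 │┃           ┃     
├────┼────┼────┼────┤┃           ┃     
│  2 │ 10 │ 11 │  7 │┃           ┃     
├────┼────┼────┼────┤┃           ┃     
│  9 │ 13 │  6 │ 15 │┃           ┃     
└────┴────┴────┴────┘┃           ┃     
Moves: 4             ┃           ┃     
                     ┃           ┃     
                     ┃           ┃     
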